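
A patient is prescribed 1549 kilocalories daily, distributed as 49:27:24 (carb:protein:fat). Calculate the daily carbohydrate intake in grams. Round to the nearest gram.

190 g/day

Carbohydrate energy = 49% × 1549 = 759.01 kcal.
At 4 kcal/g: 759.01 ÷ 4 = 189.7525 g.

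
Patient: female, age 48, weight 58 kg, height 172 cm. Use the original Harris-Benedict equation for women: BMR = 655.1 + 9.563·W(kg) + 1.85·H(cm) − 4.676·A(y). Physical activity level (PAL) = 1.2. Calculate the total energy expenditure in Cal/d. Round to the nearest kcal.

Harris-Benedict: BMR = 655.1 + 9.563(58) + 1.85(172) − 4.676(48) = 1303.506 kcal/day.
TEE = BMR × activity factor = 1303.506 × 1.2 = 1564.2072 kcal/day.

1564 Cal/d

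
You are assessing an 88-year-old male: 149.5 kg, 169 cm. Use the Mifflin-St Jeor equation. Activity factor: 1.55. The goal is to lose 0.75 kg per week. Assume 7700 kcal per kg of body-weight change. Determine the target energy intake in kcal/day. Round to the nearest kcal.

Mifflin-St Jeor (male): BMR = 10(149.5) + 6.25(169) − 5(88) + 5 = 1495 + 1056.25 − 440 + 5 = 2116.25 kcal/day.
TEE = 2116.25 × 1.55 = 3280.1875 kcal/day.
Required daily deficit = 0.75 × 7700 ÷ 7 = 825 kcal/day.
Target intake = 3280.1875 − 825 = 2455.1875 kcal/day.

2455 kcal/day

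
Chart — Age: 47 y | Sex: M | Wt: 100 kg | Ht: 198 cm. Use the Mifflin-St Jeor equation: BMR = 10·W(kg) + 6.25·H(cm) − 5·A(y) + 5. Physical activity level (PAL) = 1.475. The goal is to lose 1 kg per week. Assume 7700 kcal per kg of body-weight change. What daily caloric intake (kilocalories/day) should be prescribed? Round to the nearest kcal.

1861 kilocalories/day

Mifflin-St Jeor (male): BMR = 10(100) + 6.25(198) − 5(47) + 5 = 1000 + 1237.5 − 235 + 5 = 2007.5 kcal/day.
TEE = 2007.5 × 1.475 = 2961.0625 kcal/day.
Required daily deficit = 1 × 7700 ÷ 7 = 1100 kcal/day.
Target intake = 2961.0625 − 1100 = 1861.0625 kcal/day.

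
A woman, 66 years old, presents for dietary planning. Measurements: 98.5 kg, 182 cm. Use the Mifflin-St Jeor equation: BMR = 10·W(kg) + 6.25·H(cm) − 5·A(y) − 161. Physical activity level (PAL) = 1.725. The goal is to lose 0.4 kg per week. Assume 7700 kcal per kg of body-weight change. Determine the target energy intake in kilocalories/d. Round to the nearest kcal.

2374 kilocalories/d

Mifflin-St Jeor (female): BMR = 10(98.5) + 6.25(182) − 5(66) − 161 = 985 + 1137.5 − 330 − 161 = 1631.5 kcal/day.
TEE = 1631.5 × 1.725 = 2814.3375 kcal/day.
Required daily deficit = 0.4 × 7700 ÷ 7 = 440 kcal/day.
Target intake = 2814.3375 − 440 = 2374.3375 kcal/day.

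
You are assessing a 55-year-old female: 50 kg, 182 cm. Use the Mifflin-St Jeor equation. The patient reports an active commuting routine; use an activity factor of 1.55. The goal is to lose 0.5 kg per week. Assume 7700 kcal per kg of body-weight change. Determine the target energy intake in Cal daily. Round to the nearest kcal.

1312 Cal daily

Mifflin-St Jeor (female): BMR = 10(50) + 6.25(182) − 5(55) − 161 = 500 + 1137.5 − 275 − 161 = 1201.5 kcal/day.
TEE = 1201.5 × 1.55 = 1862.325 kcal/day.
Required daily deficit = 0.5 × 7700 ÷ 7 = 550 kcal/day.
Target intake = 1862.325 − 550 = 1312.325 kcal/day.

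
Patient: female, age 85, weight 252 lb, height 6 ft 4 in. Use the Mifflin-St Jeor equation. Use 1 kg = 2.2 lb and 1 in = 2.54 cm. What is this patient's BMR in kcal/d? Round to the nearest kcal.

1766 kcal/d

Convert to metric: weight = 252 ÷ 2.2 = 114.5455 kg; height = (6×12 + 4) × 2.54 = 76 × 2.54 = 193.04 cm.
Mifflin-St Jeor (female): BMR = 10(114.5455) + 6.25(193.04) − 5(85) − 161 = 1145.4545 + 1206.5 − 425 − 161 = 1765.9545 kcal/day.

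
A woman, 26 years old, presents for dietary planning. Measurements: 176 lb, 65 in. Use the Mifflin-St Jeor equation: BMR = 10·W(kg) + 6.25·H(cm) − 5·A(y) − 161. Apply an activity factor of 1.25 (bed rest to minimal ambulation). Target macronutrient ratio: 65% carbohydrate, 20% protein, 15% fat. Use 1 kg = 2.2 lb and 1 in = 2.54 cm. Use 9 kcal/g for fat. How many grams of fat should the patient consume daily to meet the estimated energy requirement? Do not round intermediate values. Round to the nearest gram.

32 g/day

Convert to metric: weight = 176 ÷ 2.2 = 80 kg; height = 65 × 2.54 = 165.1 cm.
Mifflin-St Jeor (female): BMR = 10(80) + 6.25(165.1) − 5(26) − 161 = 800 + 1031.875 − 130 − 161 = 1540.875 kcal/day.
TEE = 1540.875 × 1.25 = 1926.0938 kcal/day.
Fat energy = 15% × 1926.0938 = 288.9141 kcal.
Fat = 288.9141 ÷ 9 kcal/g = 32.1016 g.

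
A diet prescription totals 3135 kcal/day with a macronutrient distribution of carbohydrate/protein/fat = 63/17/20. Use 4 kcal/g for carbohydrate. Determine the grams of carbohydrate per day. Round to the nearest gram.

494 g/day

Carbohydrate energy = 63% × 3135 = 1975.05 kcal.
At 4 kcal/g: 1975.05 ÷ 4 = 493.7625 g.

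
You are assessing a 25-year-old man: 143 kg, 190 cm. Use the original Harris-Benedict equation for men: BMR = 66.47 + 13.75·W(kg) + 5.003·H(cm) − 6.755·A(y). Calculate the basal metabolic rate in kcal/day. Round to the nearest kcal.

Harris-Benedict: BMR = 66.47 + 13.75(143) + 5.003(190) − 6.755(25) = 2814.415 kcal/day.

2814 kcal/day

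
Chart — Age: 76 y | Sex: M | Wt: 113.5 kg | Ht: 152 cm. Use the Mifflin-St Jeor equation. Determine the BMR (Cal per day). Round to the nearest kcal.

1710 Cal per day

Mifflin-St Jeor (male): BMR = 10(113.5) + 6.25(152) − 5(76) + 5 = 1135 + 950 − 380 + 5 = 1710 kcal/day.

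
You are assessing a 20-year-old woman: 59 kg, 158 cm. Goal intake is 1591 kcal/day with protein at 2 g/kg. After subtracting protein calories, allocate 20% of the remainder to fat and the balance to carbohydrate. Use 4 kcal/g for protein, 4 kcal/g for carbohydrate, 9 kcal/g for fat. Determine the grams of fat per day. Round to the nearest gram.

Protein = 2 × 59 = 118 g → 118 × 4 = 472 kcal.
Non-protein calories = 1591 − 472 = 1119 kcal.
Fat: 20% × 1119 = 223.8 kcal; carbohydrate: 895.2 kcal.
Fat: 223.8 kcal ÷ 9 kcal/g = 24.8667 g.

25 g/day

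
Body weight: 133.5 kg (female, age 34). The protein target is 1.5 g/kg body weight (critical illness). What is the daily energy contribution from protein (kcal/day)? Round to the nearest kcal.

801 kcal/day

Protein = 1.5 g/kg × 133.5 kg = 200.25 g/day.
Protein energy = 200.25 g × 4 kcal/g = 801 kcal/day.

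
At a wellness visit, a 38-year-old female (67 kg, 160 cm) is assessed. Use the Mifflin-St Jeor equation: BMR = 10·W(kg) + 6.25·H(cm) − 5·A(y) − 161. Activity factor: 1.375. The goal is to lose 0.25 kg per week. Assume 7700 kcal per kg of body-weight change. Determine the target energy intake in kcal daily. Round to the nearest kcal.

Mifflin-St Jeor (female): BMR = 10(67) + 6.25(160) − 5(38) − 161 = 670 + 1000 − 190 − 161 = 1319 kcal/day.
TEE = 1319 × 1.375 = 1813.625 kcal/day.
Required daily deficit = 0.25 × 7700 ÷ 7 = 275 kcal/day.
Target intake = 1813.625 − 275 = 1538.625 kcal/day.

1539 kcal daily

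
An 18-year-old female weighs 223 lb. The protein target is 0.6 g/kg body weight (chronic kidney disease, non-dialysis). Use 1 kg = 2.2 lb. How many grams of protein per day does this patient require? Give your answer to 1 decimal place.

60.8 g/day

Weight in kg = 223 ÷ 2.2 = 101.3636 kg.
Protein = 0.6 g/kg × 101.3636 kg = 60.8182 g/day.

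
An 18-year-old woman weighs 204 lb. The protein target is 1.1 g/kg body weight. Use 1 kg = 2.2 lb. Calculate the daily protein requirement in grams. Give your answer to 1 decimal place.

Weight in kg = 204 ÷ 2.2 = 92.7273 kg.
Protein = 1.1 g/kg × 92.7273 kg = 102 g/day.

102.0 g/day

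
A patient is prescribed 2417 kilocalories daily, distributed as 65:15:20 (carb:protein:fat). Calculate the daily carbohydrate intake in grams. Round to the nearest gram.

Carbohydrate energy = 65% × 2417 = 1571.05 kcal.
At 4 kcal/g: 1571.05 ÷ 4 = 392.7625 g.

393 g/day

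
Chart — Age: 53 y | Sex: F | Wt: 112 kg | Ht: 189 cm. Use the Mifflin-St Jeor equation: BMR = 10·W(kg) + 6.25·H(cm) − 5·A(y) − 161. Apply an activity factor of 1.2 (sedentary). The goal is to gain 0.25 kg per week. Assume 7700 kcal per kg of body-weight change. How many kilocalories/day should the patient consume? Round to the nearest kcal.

Mifflin-St Jeor (female): BMR = 10(112) + 6.25(189) − 5(53) − 161 = 1120 + 1181.25 − 265 − 161 = 1875.25 kcal/day.
TEE = 1875.25 × 1.2 = 2250.3 kcal/day.
Required daily surplus = 0.25 × 7700 ÷ 7 = 275 kcal/day.
Target intake = 2250.3 + 275 = 2525.3 kcal/day.

2525 kilocalories/day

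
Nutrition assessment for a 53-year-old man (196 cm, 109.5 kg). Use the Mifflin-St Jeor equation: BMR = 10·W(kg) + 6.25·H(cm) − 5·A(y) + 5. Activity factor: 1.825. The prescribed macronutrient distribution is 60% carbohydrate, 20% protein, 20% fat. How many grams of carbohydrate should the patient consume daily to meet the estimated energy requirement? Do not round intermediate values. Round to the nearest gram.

564 g/day

Mifflin-St Jeor (male): BMR = 10(109.5) + 6.25(196) − 5(53) + 5 = 1095 + 1225 − 265 + 5 = 2060 kcal/day.
TEE = 2060 × 1.825 = 3759.5 kcal/day.
Carbohydrate energy = 60% × 3759.5 = 2255.7 kcal.
Carbohydrate = 2255.7 ÷ 4 kcal/g = 563.925 g.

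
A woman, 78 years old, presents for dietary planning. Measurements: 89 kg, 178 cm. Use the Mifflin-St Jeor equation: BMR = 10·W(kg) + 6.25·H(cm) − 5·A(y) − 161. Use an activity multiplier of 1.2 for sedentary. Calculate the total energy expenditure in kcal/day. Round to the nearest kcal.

Mifflin-St Jeor (female): BMR = 10(89) + 6.25(178) − 5(78) − 161 = 890 + 1112.5 − 390 − 161 = 1451.5 kcal/day.
TEE = BMR × activity factor = 1451.5 × 1.2 = 1741.8 kcal/day.

1742 kcal/day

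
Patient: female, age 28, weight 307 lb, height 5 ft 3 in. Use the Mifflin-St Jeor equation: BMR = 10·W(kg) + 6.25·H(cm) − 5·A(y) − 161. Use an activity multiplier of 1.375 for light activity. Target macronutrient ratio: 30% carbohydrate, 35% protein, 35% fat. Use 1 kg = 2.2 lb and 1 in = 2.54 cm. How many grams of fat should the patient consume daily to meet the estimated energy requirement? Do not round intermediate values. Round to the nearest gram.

112 g/day

Convert to metric: weight = 307 ÷ 2.2 = 139.5455 kg; height = (5×12 + 3) × 2.54 = 63 × 2.54 = 160.02 cm.
Mifflin-St Jeor (female): BMR = 10(139.5455) + 6.25(160.02) − 5(28) − 161 = 1395.4545 + 1000.125 − 140 − 161 = 2094.5795 kcal/day.
TEE = 2094.5795 × 1.375 = 2880.0469 kcal/day.
Fat energy = 35% × 2880.0469 = 1008.0164 kcal.
Fat = 1008.0164 ÷ 9 kcal/g = 112.0018 g.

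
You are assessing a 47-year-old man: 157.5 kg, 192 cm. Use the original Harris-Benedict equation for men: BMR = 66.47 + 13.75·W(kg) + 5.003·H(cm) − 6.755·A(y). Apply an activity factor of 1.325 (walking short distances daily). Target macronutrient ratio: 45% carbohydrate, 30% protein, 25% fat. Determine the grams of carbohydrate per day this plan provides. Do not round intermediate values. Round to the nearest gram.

429 g/day

Harris-Benedict: BMR = 66.47 + 13.75(157.5) + 5.003(192) − 6.755(47) = 2875.186 kcal/day.
TEE = 2875.186 × 1.325 = 3809.6215 kcal/day.
Carbohydrate energy = 45% × 3809.6215 = 1714.3297 kcal.
Carbohydrate = 1714.3297 ÷ 4 kcal/g = 428.5824 g.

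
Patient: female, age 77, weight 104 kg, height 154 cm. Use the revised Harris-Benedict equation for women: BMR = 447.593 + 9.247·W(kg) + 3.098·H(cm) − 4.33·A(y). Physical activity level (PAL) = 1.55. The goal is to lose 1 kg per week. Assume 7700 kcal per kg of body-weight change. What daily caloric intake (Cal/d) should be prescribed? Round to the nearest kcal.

1307 Cal/d

Harris-Benedict: BMR = 447.593 + 9.247(104) + 3.098(154) − 4.33(77) = 1552.963 kcal/day.
TEE = 1552.963 × 1.55 = 2407.0927 kcal/day.
Required daily deficit = 1 × 7700 ÷ 7 = 1100 kcal/day.
Target intake = 2407.0927 − 1100 = 1307.0927 kcal/day.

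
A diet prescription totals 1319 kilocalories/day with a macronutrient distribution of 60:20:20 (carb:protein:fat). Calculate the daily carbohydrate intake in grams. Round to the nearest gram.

198 g/day

Carbohydrate energy = 60% × 1319 = 791.4 kcal.
At 4 kcal/g: 791.4 ÷ 4 = 197.85 g.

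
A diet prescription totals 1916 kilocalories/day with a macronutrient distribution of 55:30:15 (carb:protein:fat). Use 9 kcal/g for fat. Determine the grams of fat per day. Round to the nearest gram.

Fat energy = 15% × 1916 = 287.4 kcal.
At 9 kcal/g: 287.4 ÷ 9 = 31.9333 g.

32 g/day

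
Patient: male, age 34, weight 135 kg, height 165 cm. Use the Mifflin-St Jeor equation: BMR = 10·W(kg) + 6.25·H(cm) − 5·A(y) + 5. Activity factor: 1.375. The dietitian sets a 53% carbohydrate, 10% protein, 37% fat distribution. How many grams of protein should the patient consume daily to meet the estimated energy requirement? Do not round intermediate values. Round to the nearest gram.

Mifflin-St Jeor (male): BMR = 10(135) + 6.25(165) − 5(34) + 5 = 1350 + 1031.25 − 170 + 5 = 2216.25 kcal/day.
TEE = 2216.25 × 1.375 = 3047.3438 kcal/day.
Protein energy = 10% × 3047.3438 = 304.7344 kcal.
Protein = 304.7344 ÷ 4 kcal/g = 76.1836 g.

76 g/day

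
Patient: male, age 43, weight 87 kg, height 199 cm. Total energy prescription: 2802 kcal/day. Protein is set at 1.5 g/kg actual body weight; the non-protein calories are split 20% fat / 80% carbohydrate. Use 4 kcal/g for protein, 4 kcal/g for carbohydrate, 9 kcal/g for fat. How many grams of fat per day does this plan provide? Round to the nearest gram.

51 g/day

Protein = 1.5 × 87 = 130.5 g → 130.5 × 4 = 522 kcal.
Non-protein calories = 2802 − 522 = 2280 kcal.
Fat: 20% × 2280 = 456 kcal; carbohydrate: 1824 kcal.
Fat: 456 kcal ÷ 9 kcal/g = 50.6667 g.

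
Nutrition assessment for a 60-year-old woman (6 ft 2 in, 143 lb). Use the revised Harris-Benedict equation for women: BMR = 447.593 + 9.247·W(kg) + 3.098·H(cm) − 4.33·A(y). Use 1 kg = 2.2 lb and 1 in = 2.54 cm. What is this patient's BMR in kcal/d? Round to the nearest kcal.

Convert to metric: weight = 143 ÷ 2.2 = 65 kg; height = (6×12 + 2) × 2.54 = 74 × 2.54 = 187.96 cm.
Harris-Benedict: BMR = 447.593 + 9.247(65) + 3.098(187.96) − 4.33(60) = 1371.1481 kcal/day.

1371 kcal/d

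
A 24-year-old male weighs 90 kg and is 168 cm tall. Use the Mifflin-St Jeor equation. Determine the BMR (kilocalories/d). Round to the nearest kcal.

Mifflin-St Jeor (male): BMR = 10(90) + 6.25(168) − 5(24) + 5 = 900 + 1050 − 120 + 5 = 1835 kcal/day.

1835 kilocalories/d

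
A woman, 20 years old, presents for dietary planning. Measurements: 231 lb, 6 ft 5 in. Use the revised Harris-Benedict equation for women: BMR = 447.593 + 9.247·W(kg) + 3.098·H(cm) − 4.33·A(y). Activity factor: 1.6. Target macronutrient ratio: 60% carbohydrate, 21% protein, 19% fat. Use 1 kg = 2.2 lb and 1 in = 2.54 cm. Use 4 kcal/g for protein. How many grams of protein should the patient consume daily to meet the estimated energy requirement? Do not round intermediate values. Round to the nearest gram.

163 g/day

Convert to metric: weight = 231 ÷ 2.2 = 105 kg; height = (6×12 + 5) × 2.54 = 77 × 2.54 = 195.58 cm.
Harris-Benedict: BMR = 447.593 + 9.247(105) + 3.098(195.58) − 4.33(20) = 1937.8348 kcal/day.
TEE = 1937.8348 × 1.6 = 3100.5357 kcal/day.
Protein energy = 21% × 3100.5357 = 651.1125 kcal.
Protein = 651.1125 ÷ 4 kcal/g = 162.7781 g.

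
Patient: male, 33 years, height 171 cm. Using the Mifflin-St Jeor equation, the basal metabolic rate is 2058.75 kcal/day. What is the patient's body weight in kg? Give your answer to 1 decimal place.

2058.75 = 10·W + 6.25(171) − 5(33) + 5
10·W = 2058.75 − 908.75 = 1150, so W = 115 kg.

115.0 kg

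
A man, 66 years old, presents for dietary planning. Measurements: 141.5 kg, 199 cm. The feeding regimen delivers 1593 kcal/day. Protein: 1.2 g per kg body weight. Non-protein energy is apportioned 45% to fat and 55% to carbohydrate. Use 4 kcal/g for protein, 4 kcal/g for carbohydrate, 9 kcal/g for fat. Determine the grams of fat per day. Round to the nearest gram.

Protein = 1.2 × 141.5 = 169.8 g → 169.8 × 4 = 679.2 kcal.
Non-protein calories = 1593 − 679.2 = 913.8 kcal.
Fat: 45% × 913.8 = 411.21 kcal; carbohydrate: 502.59 kcal.
Fat: 411.21 kcal ÷ 9 kcal/g = 45.69 g.

46 g/day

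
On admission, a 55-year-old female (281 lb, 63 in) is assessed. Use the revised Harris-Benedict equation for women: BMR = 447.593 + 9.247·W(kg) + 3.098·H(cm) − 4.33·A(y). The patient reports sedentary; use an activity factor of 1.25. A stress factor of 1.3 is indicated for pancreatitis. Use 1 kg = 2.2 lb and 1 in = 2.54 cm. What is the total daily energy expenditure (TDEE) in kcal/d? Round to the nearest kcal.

3065 kcal/d

Convert to metric: weight = 281 ÷ 2.2 = 127.7273 kg; height = 63 × 2.54 = 160.02 cm.
Harris-Benedict: BMR = 447.593 + 9.247(127.7273) + 3.098(160.02) − 4.33(55) = 1886.2791 kcal/day.
TEE = BMR × activity factor = 1886.2791 × 1.25 = 2357.8488 kcal/day.
Apply stress factor: 2357.8488 × 1.3 = 3065.2035 kcal/day.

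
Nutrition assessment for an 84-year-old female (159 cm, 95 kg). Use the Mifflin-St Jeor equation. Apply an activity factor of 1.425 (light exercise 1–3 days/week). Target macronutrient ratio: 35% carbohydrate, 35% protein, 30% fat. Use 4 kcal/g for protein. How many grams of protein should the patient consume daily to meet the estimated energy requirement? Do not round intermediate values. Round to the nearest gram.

Mifflin-St Jeor (female): BMR = 10(95) + 6.25(159) − 5(84) − 161 = 950 + 993.75 − 420 − 161 = 1362.75 kcal/day.
TEE = 1362.75 × 1.425 = 1941.9188 kcal/day.
Protein energy = 35% × 1941.9188 = 679.6716 kcal.
Protein = 679.6716 ÷ 4 kcal/g = 169.9179 g.

170 g/day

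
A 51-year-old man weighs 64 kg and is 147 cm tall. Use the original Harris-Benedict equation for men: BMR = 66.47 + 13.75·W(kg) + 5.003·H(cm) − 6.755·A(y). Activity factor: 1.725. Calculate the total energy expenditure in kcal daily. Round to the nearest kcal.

Harris-Benedict: BMR = 66.47 + 13.75(64) + 5.003(147) − 6.755(51) = 1337.406 kcal/day.
TEE = BMR × activity factor = 1337.406 × 1.725 = 2307.0254 kcal/day.

2307 kcal daily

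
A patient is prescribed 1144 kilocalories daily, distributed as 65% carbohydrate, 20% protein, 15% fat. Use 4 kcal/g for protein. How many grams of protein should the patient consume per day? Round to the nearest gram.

57 g/day

Protein energy = 20% × 1144 = 228.8 kcal.
At 4 kcal/g: 228.8 ÷ 4 = 57.2 g.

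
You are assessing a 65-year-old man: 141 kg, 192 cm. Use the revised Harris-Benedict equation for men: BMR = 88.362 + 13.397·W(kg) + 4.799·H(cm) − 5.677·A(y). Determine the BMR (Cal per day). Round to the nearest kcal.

2530 Cal per day

Harris-Benedict: BMR = 88.362 + 13.397(141) + 4.799(192) − 5.677(65) = 2529.742 kcal/day.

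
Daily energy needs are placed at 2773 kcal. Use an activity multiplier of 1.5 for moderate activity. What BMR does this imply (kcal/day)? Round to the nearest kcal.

1849 kcal/day

BMR = TEE ÷ activity factor = 2773 ÷ 1.5 = 1848.6667 kcal/day.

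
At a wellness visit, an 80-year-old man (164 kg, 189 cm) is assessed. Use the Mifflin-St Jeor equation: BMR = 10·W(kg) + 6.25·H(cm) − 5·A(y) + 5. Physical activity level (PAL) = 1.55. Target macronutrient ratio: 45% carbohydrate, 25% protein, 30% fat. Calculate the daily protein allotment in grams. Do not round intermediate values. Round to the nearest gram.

235 g/day

Mifflin-St Jeor (male): BMR = 10(164) + 6.25(189) − 5(80) + 5 = 1640 + 1181.25 − 400 + 5 = 2426.25 kcal/day.
TEE = 2426.25 × 1.55 = 3760.6875 kcal/day.
Protein energy = 25% × 3760.6875 = 940.1719 kcal.
Protein = 940.1719 ÷ 4 kcal/g = 235.043 g.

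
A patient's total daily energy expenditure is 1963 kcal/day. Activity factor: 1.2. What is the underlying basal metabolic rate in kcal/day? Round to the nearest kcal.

BMR = TEE ÷ activity factor = 1963 ÷ 1.2 = 1635.8333 kcal/day.

1636 kcal/day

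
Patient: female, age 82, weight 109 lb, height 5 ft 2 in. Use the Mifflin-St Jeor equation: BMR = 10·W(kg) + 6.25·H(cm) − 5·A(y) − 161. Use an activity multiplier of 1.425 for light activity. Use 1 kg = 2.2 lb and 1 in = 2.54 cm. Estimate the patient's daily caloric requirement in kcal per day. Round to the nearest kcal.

Convert to metric: weight = 109 ÷ 2.2 = 49.5455 kg; height = (5×12 + 2) × 2.54 = 62 × 2.54 = 157.48 cm.
Mifflin-St Jeor (female): BMR = 10(49.5455) + 6.25(157.48) − 5(82) − 161 = 495.4545 + 984.25 − 410 − 161 = 908.7045 kcal/day.
TEE = BMR × activity factor = 908.7045 × 1.425 = 1294.904 kcal/day.

1295 kcal per day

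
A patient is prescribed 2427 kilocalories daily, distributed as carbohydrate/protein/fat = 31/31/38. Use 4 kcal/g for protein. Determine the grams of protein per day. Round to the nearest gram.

188 g/day

Protein energy = 31% × 2427 = 752.37 kcal.
At 4 kcal/g: 752.37 ÷ 4 = 188.0925 g.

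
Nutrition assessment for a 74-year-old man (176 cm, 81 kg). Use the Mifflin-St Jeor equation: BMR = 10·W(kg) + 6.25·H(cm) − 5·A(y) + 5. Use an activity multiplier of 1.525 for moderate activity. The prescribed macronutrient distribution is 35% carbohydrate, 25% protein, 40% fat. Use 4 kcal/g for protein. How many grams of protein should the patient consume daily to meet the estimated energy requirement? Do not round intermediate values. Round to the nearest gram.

Mifflin-St Jeor (male): BMR = 10(81) + 6.25(176) − 5(74) + 5 = 810 + 1100 − 370 + 5 = 1545 kcal/day.
TEE = 1545 × 1.525 = 2356.125 kcal/day.
Protein energy = 25% × 2356.125 = 589.0313 kcal.
Protein = 589.0313 ÷ 4 kcal/g = 147.2578 g.

147 g/day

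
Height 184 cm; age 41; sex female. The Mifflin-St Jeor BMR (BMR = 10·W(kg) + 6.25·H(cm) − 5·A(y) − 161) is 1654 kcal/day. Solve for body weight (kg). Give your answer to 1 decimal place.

1654 = 10·W + 6.25(184) − 5(41) − 161
10·W = 1654 − 784 = 870, so W = 87 kg.

87.0 kg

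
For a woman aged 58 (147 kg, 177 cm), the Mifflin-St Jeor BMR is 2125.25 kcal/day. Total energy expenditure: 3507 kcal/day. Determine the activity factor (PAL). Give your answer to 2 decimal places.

Activity factor = TEE ÷ BMR = 3507 ÷ 2125.25 = 1.65.

1.65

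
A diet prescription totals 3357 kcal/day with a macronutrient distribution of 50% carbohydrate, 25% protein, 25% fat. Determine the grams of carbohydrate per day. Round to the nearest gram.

Carbohydrate energy = 50% × 3357 = 1678.5 kcal.
At 4 kcal/g: 1678.5 ÷ 4 = 419.625 g.

420 g/day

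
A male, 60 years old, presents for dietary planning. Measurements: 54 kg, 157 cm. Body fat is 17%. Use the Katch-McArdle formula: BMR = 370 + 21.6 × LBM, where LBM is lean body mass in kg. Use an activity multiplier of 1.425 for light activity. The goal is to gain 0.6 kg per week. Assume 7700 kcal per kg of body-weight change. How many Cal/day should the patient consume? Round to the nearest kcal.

LBM = 54 × (1 − 0.17) = 44.82 kg. Katch-McArdle: BMR = 370 + 21.6 × 44.82 = 1338.112 kcal/day.
TEE = 1338.112 × 1.425 = 1906.8096 kcal/day.
Required daily surplus = 0.6 × 7700 ÷ 7 = 660 kcal/day.
Target intake = 1906.8096 + 660 = 2566.8096 kcal/day.

2567 Cal/day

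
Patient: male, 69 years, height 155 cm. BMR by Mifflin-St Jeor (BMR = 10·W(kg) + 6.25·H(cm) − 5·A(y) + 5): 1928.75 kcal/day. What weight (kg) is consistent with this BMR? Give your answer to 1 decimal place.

130.0 kg

1928.75 = 10·W + 6.25(155) − 5(69) + 5
10·W = 1928.75 − 628.75 = 1300, so W = 130 kg.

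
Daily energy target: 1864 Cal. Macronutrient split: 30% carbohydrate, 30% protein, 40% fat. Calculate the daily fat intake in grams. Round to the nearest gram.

Fat energy = 40% × 1864 = 745.6 kcal.
At 9 kcal/g: 745.6 ÷ 9 = 82.8444 g.

83 g/day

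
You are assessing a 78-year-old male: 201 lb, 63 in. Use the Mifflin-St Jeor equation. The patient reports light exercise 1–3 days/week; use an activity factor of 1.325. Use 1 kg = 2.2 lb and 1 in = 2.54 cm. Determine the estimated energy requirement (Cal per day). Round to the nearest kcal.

2026 Cal per day

Convert to metric: weight = 201 ÷ 2.2 = 91.3636 kg; height = 63 × 2.54 = 160.02 cm.
Mifflin-St Jeor (male): BMR = 10(91.3636) + 6.25(160.02) − 5(78) + 5 = 913.6364 + 1000.125 − 390 + 5 = 1528.7614 kcal/day.
TEE = BMR × activity factor = 1528.7614 × 1.325 = 2025.6088 kcal/day.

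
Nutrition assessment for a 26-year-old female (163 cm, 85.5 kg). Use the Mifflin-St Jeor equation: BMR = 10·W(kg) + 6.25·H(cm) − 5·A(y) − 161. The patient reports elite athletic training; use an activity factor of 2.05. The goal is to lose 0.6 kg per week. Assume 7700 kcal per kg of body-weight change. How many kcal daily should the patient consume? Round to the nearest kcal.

2585 kcal daily

Mifflin-St Jeor (female): BMR = 10(85.5) + 6.25(163) − 5(26) − 161 = 855 + 1018.75 − 130 − 161 = 1582.75 kcal/day.
TEE = 1582.75 × 2.05 = 3244.6375 kcal/day.
Required daily deficit = 0.6 × 7700 ÷ 7 = 660 kcal/day.
Target intake = 3244.6375 − 660 = 2584.6375 kcal/day.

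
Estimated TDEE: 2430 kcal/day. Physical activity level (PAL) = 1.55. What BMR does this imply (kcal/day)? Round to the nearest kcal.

BMR = TEE ÷ activity factor = 2430 ÷ 1.55 = 1567.7419 kcal/day.

1568 kcal/day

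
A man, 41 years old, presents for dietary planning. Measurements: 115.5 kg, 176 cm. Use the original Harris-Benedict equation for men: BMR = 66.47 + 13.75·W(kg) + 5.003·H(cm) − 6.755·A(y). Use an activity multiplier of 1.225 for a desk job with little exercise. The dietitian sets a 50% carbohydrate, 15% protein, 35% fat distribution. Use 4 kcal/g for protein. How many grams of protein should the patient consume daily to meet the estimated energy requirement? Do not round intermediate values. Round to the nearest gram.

Harris-Benedict: BMR = 66.47 + 13.75(115.5) + 5.003(176) − 6.755(41) = 2258.168 kcal/day.
TEE = 2258.168 × 1.225 = 2766.2558 kcal/day.
Protein energy = 15% × 2766.2558 = 414.9384 kcal.
Protein = 414.9384 ÷ 4 kcal/g = 103.7346 g.

104 g/day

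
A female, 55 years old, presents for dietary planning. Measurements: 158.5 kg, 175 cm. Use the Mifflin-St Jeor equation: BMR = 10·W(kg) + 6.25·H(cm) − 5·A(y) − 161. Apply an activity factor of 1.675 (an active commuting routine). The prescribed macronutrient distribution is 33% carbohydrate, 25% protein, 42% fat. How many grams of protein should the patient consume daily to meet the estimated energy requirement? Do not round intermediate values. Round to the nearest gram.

Mifflin-St Jeor (female): BMR = 10(158.5) + 6.25(175) − 5(55) − 161 = 1585 + 1093.75 − 275 − 161 = 2242.75 kcal/day.
TEE = 2242.75 × 1.675 = 3756.6063 kcal/day.
Protein energy = 25% × 3756.6063 = 939.1516 kcal.
Protein = 939.1516 ÷ 4 kcal/g = 234.7879 g.

235 g/day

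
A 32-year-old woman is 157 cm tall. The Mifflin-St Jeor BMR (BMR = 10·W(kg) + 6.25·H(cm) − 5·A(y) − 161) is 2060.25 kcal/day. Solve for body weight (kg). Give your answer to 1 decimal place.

140.0 kg

2060.25 = 10·W + 6.25(157) − 5(32) − 161
10·W = 2060.25 − 660.25 = 1400, so W = 140 kg.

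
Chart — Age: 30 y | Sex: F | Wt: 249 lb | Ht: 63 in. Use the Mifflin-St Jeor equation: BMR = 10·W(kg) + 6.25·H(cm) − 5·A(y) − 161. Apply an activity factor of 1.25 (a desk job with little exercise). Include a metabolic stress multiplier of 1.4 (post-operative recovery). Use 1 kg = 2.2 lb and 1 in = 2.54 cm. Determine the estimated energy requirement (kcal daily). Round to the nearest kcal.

3187 kcal daily

Convert to metric: weight = 249 ÷ 2.2 = 113.1818 kg; height = 63 × 2.54 = 160.02 cm.
Mifflin-St Jeor (female): BMR = 10(113.1818) + 6.25(160.02) − 5(30) − 161 = 1131.8182 + 1000.125 − 150 − 161 = 1820.9432 kcal/day.
TEE = BMR × activity factor = 1820.9432 × 1.25 = 2276.179 kcal/day.
Apply stress factor: 2276.179 × 1.4 = 3186.6506 kcal/day.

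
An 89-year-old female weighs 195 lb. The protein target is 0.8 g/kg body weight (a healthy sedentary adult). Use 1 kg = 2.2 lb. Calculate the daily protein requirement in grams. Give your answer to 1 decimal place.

70.9 g/day

Weight in kg = 195 ÷ 2.2 = 88.6364 kg.
Protein = 0.8 g/kg × 88.6364 kg = 70.9091 g/day.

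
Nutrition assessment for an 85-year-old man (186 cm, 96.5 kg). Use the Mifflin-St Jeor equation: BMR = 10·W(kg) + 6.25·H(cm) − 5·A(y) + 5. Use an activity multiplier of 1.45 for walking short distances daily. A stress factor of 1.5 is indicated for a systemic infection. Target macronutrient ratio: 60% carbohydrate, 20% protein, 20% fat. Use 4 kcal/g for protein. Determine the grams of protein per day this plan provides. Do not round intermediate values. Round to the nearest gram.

Mifflin-St Jeor (male): BMR = 10(96.5) + 6.25(186) − 5(85) + 5 = 965 + 1162.5 − 425 + 5 = 1707.5 kcal/day.
TEE = 1707.5 × 1.45 = 2475.875 kcal/day.
With stress factor 1.5: 2475.875 × 1.5 = 3713.8125 kcal/day.
Protein energy = 20% × 3713.8125 = 742.7625 kcal.
Protein = 742.7625 ÷ 4 kcal/g = 185.6906 g.

186 g/day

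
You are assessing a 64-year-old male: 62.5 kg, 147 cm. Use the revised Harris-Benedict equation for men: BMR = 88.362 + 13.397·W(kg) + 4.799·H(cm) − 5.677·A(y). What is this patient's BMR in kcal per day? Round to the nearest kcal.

Harris-Benedict: BMR = 88.362 + 13.397(62.5) + 4.799(147) − 5.677(64) = 1267.7995 kcal/day.

1268 kcal per day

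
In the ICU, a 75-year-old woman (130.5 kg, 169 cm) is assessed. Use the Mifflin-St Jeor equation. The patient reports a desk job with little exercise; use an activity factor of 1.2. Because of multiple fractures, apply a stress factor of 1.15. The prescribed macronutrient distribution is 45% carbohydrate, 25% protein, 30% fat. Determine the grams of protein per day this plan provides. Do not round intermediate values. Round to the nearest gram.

157 g/day

Mifflin-St Jeor (female): BMR = 10(130.5) + 6.25(169) − 5(75) − 161 = 1305 + 1056.25 − 375 − 161 = 1825.25 kcal/day.
TEE = 1825.25 × 1.2 = 2190.3 kcal/day.
With stress factor 1.15: 2190.3 × 1.15 = 2518.845 kcal/day.
Protein energy = 25% × 2518.845 = 629.7113 kcal.
Protein = 629.7113 ÷ 4 kcal/g = 157.4278 g.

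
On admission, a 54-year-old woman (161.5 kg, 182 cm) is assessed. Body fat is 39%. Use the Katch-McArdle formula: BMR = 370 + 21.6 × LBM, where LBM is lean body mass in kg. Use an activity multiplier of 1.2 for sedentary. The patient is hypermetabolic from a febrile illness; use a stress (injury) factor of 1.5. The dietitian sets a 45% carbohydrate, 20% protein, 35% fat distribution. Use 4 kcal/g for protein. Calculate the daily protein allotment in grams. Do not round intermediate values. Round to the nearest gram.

225 g/day

LBM = 161.5 × (1 − 0.39) = 98.515 kg. Katch-McArdle: BMR = 370 + 21.6 × 98.515 = 2497.924 kcal/day.
TEE = 2497.924 × 1.2 = 2997.5088 kcal/day.
With stress factor 1.5: 2997.5088 × 1.5 = 4496.2632 kcal/day.
Protein energy = 20% × 4496.2632 = 899.2526 kcal.
Protein = 899.2526 ÷ 4 kcal/g = 224.8132 g.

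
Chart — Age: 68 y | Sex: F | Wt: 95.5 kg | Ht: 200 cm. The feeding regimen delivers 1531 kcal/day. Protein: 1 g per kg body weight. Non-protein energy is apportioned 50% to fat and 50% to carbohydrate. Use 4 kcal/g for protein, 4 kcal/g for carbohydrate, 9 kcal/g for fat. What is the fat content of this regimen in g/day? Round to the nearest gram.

Protein = 1 × 95.5 = 95.5 g → 95.5 × 4 = 382 kcal.
Non-protein calories = 1531 − 382 = 1149 kcal.
Fat: 50% × 1149 = 574.5 kcal; carbohydrate: 574.5 kcal.
Fat: 574.5 kcal ÷ 9 kcal/g = 63.8333 g.

64 g/day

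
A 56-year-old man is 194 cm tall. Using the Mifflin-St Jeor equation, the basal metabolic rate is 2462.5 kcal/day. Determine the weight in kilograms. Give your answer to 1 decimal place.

2462.5 = 10·W + 6.25(194) − 5(56) + 5
10·W = 2462.5 − 937.5 = 1525, so W = 152.5 kg.

152.5 kg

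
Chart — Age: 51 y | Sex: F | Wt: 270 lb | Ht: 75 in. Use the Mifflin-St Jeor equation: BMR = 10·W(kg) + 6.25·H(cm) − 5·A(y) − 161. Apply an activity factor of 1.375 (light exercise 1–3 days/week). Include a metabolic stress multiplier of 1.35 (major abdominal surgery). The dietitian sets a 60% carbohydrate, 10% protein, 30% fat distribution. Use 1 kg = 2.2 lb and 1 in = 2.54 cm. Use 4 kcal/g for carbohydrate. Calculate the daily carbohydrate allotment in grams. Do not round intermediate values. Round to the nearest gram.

557 g/day

Convert to metric: weight = 270 ÷ 2.2 = 122.7273 kg; height = 75 × 2.54 = 190.5 cm.
Mifflin-St Jeor (female): BMR = 10(122.7273) + 6.25(190.5) − 5(51) − 161 = 1227.2727 + 1190.625 − 255 − 161 = 2001.8977 kcal/day.
TEE = 2001.8977 × 1.375 = 2752.6094 kcal/day.
With stress factor 1.35: 2752.6094 × 1.35 = 3716.0227 kcal/day.
Carbohydrate energy = 60% × 3716.0227 = 2229.6136 kcal.
Carbohydrate = 2229.6136 ÷ 4 kcal/g = 557.4034 g.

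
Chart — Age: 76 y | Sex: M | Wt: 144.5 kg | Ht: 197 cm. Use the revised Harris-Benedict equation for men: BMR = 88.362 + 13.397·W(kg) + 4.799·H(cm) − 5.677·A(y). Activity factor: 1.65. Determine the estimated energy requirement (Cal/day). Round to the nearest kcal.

4188 Cal/day

Harris-Benedict: BMR = 88.362 + 13.397(144.5) + 4.799(197) − 5.677(76) = 2538.1795 kcal/day.
TEE = BMR × activity factor = 2538.1795 × 1.65 = 4187.9962 kcal/day.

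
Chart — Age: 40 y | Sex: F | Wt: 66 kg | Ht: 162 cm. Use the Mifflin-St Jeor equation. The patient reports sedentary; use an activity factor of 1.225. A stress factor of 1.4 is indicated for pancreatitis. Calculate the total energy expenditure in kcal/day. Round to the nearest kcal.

2249 kcal/day

Mifflin-St Jeor (female): BMR = 10(66) + 6.25(162) − 5(40) − 161 = 660 + 1012.5 − 200 − 161 = 1311.5 kcal/day.
TEE = BMR × activity factor = 1311.5 × 1.225 = 1606.5875 kcal/day.
Apply stress factor: 1606.5875 × 1.4 = 2249.2225 kcal/day.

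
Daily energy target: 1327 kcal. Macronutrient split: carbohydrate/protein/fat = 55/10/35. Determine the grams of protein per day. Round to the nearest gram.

33 g/day

Protein energy = 10% × 1327 = 132.7 kcal.
At 4 kcal/g: 132.7 ÷ 4 = 33.175 g.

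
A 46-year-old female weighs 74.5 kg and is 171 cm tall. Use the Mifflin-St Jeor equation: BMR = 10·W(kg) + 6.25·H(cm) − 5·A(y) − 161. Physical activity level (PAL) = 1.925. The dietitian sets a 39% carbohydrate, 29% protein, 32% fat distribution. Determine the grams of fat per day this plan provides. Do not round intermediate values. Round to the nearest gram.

Mifflin-St Jeor (female): BMR = 10(74.5) + 6.25(171) − 5(46) − 161 = 745 + 1068.75 − 230 − 161 = 1422.75 kcal/day.
TEE = 1422.75 × 1.925 = 2738.7938 kcal/day.
Fat energy = 32% × 2738.7938 = 876.414 kcal.
Fat = 876.414 ÷ 9 kcal/g = 97.3793 g.

97 g/day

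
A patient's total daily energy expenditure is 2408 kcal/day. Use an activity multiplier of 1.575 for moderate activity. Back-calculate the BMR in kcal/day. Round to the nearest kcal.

BMR = TEE ÷ activity factor = 2408 ÷ 1.575 = 1528.8889 kcal/day.

1529 kcal/day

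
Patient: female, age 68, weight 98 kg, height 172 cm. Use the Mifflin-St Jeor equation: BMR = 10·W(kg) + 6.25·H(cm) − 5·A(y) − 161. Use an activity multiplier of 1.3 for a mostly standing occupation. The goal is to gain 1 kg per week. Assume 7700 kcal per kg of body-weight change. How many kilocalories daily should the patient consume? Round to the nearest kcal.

3120 kilocalories daily

Mifflin-St Jeor (female): BMR = 10(98) + 6.25(172) − 5(68) − 161 = 980 + 1075 − 340 − 161 = 1554 kcal/day.
TEE = 1554 × 1.3 = 2020.2 kcal/day.
Required daily surplus = 1 × 7700 ÷ 7 = 1100 kcal/day.
Target intake = 2020.2 + 1100 = 3120.2 kcal/day.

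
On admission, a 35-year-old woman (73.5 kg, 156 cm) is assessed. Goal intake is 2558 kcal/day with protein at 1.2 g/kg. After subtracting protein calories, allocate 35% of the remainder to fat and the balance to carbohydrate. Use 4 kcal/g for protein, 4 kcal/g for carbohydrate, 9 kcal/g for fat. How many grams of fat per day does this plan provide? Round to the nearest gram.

Protein = 1.2 × 73.5 = 88.2 g → 88.2 × 4 = 352.8 kcal.
Non-protein calories = 2558 − 352.8 = 2205.2 kcal.
Fat: 35% × 2205.2 = 771.82 kcal; carbohydrate: 1433.38 kcal.
Fat: 771.82 kcal ÷ 9 kcal/g = 85.7578 g.

86 g/day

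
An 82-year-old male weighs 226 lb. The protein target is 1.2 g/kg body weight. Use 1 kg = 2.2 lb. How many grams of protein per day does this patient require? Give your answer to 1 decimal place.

123.3 g/day

Weight in kg = 226 ÷ 2.2 = 102.7273 kg.
Protein = 1.2 g/kg × 102.7273 kg = 123.2727 g/day.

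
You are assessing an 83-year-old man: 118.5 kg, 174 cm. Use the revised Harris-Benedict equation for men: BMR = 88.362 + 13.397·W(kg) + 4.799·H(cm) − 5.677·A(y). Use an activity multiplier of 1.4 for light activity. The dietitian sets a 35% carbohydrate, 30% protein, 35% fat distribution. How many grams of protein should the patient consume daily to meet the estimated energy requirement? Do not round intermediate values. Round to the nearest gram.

Harris-Benedict: BMR = 88.362 + 13.397(118.5) + 4.799(174) − 5.677(83) = 2039.7415 kcal/day.
TEE = 2039.7415 × 1.4 = 2855.6381 kcal/day.
Protein energy = 30% × 2855.6381 = 856.6914 kcal.
Protein = 856.6914 ÷ 4 kcal/g = 214.1729 g.

214 g/day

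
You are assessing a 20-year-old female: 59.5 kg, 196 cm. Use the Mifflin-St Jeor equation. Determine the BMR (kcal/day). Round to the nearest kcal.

1559 kcal/day

Mifflin-St Jeor (female): BMR = 10(59.5) + 6.25(196) − 5(20) − 161 = 595 + 1225 − 100 − 161 = 1559 kcal/day.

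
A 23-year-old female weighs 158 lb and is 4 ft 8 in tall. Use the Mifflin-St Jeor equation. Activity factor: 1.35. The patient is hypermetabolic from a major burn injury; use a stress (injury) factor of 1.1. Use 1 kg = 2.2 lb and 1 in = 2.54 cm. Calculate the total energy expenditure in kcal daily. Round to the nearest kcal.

1977 kcal daily

Convert to metric: weight = 158 ÷ 2.2 = 71.8182 kg; height = (4×12 + 8) × 2.54 = 56 × 2.54 = 142.24 cm.
Mifflin-St Jeor (female): BMR = 10(71.8182) + 6.25(142.24) − 5(23) − 161 = 718.1818 + 889 − 115 − 161 = 1331.1818 kcal/day.
TEE = BMR × activity factor = 1331.1818 × 1.35 = 1797.0955 kcal/day.
Apply stress factor: 1797.0955 × 1.1 = 1976.805 kcal/day.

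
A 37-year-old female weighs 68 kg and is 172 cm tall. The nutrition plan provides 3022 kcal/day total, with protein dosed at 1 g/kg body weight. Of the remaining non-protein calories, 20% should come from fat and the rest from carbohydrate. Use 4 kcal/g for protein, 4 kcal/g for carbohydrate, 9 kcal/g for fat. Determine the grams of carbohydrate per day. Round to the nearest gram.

550 g/day

Protein = 1 × 68 = 68 g → 68 × 4 = 272 kcal.
Non-protein calories = 3022 − 272 = 2750 kcal.
Fat: 20% × 2750 = 550 kcal; carbohydrate: 2200 kcal.
Carbohydrate: 2200 kcal ÷ 4 kcal/g = 550 g.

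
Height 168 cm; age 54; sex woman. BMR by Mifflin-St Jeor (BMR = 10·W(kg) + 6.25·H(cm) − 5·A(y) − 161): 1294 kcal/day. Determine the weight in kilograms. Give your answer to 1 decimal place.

67.5 kg

1294 = 10·W + 6.25(168) − 5(54) − 161
10·W = 1294 − 619 = 675, so W = 67.5 kg.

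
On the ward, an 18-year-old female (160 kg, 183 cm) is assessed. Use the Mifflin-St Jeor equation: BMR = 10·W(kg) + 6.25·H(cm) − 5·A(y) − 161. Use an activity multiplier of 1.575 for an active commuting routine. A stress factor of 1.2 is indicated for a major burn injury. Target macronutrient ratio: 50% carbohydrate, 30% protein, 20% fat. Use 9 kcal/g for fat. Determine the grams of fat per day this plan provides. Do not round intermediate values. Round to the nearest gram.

Mifflin-St Jeor (female): BMR = 10(160) + 6.25(183) − 5(18) − 161 = 1600 + 1143.75 − 90 − 161 = 2492.75 kcal/day.
TEE = 2492.75 × 1.575 = 3926.0813 kcal/day.
With stress factor 1.2: 3926.0813 × 1.2 = 4711.2975 kcal/day.
Fat energy = 20% × 4711.2975 = 942.2595 kcal.
Fat = 942.2595 ÷ 9 kcal/g = 104.6955 g.

105 g/day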